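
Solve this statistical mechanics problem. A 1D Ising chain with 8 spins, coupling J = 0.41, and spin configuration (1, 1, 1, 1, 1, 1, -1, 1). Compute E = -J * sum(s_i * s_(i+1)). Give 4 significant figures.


Step 1: Nearest-neighbor products: 1, 1, 1, 1, 1, -1, -1
Step 2: Sum of products = 3
Step 3: E = -0.41 * 3 = -1.23

-1.23


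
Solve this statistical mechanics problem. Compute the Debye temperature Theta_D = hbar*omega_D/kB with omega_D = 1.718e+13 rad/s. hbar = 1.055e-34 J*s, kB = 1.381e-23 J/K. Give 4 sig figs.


Step 1: hbar*omega_D = 1.055e-34 * 1.718e+13 = 1.812e-21 J
Step 2: Theta_D = 1.812e-21 / 1.381e-23
Step 3: Theta_D = 131.2 K

131.2


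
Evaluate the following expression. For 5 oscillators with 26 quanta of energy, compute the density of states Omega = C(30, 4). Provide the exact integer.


Step 1: Use binomial coefficient C(30, 4)
Step 2: Numerator = 30! / 26!
Step 3: Denominator = 4!
Step 4: Omega = 27405

27405


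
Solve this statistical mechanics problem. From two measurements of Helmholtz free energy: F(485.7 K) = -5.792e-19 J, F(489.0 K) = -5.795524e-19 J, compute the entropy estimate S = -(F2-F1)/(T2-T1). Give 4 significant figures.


Step 1: dF = F2 - F1 = -5.795524e-19 - (-5.792e-19) = -3.524e-22 J
Step 2: dT = T2 - T1 = 489.0 - 485.7 = 3.3 K
Step 3: S = -dF/dT = -(-3.524e-22)/3.3 = 1.068e-22 J/K

1.068e-22


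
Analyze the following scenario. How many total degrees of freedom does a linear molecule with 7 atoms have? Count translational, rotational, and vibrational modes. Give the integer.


Step 1: Translational DOF = 3
Step 2: Rotational DOF (linear) = 2
Step 3: Vibrational DOF = 3*7 - 5 = 16
Step 4: Total = 3 + 2 + 16 = 21

21


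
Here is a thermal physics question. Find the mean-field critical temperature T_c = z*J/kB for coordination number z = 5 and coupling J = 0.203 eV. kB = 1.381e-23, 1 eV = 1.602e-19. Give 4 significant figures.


Step 1: z*J = 5*0.203 = 1.015 eV
Step 2: Convert to Joules: 1.015*1.602e-19 = 1.626e-19 J
Step 3: T_c = 1.626e-19 / 1.381e-23 = 1.177e+04 K

1.177e+04


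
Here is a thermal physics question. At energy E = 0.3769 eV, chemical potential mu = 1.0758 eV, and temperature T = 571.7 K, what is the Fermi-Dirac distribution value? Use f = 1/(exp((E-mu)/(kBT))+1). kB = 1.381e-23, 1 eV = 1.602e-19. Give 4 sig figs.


Step 1: (E - mu) = 0.3769 - 1.0758 = -0.6989 eV
Step 2: Convert: (E-mu)*eV = -1.12e-19 J
Step 3: x = (E-mu)*eV/(kB*T) = -14.18
Step 4: f = 1/(exp(-14.18)+1) = 1

1


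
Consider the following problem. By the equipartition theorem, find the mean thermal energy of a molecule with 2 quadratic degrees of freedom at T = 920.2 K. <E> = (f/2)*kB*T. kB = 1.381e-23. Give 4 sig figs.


Step 1: f/2 = 2/2 = 1
Step 2: kB*T = 1.381e-23 * 920.2 = 1.271e-20
Step 3: <E> = 1 * 1.271e-20 = 1.271e-20 J

1.271e-20


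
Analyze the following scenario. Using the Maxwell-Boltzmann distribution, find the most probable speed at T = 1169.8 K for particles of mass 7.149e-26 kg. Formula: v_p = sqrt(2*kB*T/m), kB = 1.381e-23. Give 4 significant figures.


Step 1: Numerator = 2*kB*T = 2*1.381e-23*1169.8 = 3.231e-20
Step 2: Ratio = 3.231e-20 / 7.149e-26 = 4.519e+05
Step 3: v_p = sqrt(4.519e+05) = 672.3 m/s

672.3


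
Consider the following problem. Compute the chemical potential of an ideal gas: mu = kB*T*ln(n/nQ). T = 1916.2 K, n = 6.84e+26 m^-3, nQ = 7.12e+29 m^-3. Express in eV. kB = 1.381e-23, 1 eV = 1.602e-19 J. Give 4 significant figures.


Step 1: n/nQ = 6.84e+26/7.12e+29 = 0.0009607
Step 2: ln(n/nQ) = -6.948
Step 3: mu = kB*T*ln(n/nQ) = 2.646e-20*-6.948 = -1.839e-19 J
Step 4: Convert to eV: -1.839e-19/1.602e-19 = -1.148 eV

-1.148


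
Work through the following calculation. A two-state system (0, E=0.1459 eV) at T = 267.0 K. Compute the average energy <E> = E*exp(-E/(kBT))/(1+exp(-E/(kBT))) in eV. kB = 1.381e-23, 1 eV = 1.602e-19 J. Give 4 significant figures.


Step 1: beta*E = 0.1459*1.602e-19/(1.381e-23*267.0) = 6.339
Step 2: exp(-beta*E) = 0.001766
Step 3: <E> = 0.1459*0.001766/(1+0.001766) = 0.0002572 eV

0.0002572


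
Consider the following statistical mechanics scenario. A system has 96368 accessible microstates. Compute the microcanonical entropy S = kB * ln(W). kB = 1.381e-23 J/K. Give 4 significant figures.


Step 1: ln(W) = ln(96368) = 11.48
Step 2: S = kB * ln(W) = 1.381e-23 * 11.48
Step 3: S = 1.585e-22 J/K

1.585e-22


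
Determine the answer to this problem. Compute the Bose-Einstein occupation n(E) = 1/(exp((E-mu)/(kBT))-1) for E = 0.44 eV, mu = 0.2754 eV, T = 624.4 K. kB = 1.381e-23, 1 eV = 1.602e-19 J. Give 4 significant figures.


Step 1: (E - mu) = 0.1646 eV
Step 2: x = (E-mu)*eV/(kB*T) = 0.1646*1.602e-19/(1.381e-23*624.4) = 3.058
Step 3: exp(x) = 21.28
Step 4: n = 1/(exp(x)-1) = 0.0493

0.0493


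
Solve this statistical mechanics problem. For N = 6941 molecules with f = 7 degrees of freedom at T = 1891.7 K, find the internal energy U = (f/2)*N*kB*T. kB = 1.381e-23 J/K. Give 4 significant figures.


Step 1: f/2 = 7/2 = 3.5
Step 2: N*kB*T = 6941*1.381e-23*1891.7 = 1.813e-16
Step 3: U = 3.5 * 1.813e-16 = 6.347e-16 J

6.347e-16


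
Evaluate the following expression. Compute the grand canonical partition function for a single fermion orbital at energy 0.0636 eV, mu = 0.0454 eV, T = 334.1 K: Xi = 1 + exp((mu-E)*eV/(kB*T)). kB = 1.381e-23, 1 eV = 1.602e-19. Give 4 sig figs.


Step 1: (mu - E) = 0.0454 - 0.0636 = -0.0182 eV
Step 2: x = (mu-E)*eV/(kB*T) = -0.0182*1.602e-19/(1.381e-23*334.1) = -0.6319
Step 3: exp(x) = 0.5316
Step 4: Xi = 1 + 0.5316 = 1.532

1.532


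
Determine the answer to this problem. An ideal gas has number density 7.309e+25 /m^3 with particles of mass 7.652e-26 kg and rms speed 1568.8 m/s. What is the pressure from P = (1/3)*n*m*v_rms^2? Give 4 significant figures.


Step 1: v_rms^2 = 1568.8^2 = 2.461e+06
Step 2: n*m = 7.309e+25*7.652e-26 = 5.593
Step 3: P = (1/3)*5.593*2.461e+06 = 4.588e+06 Pa

4.588e+06


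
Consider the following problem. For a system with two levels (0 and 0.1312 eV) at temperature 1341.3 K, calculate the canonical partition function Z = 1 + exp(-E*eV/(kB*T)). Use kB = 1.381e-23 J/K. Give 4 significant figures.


Step 1: Compute beta*E = E*eV/(kB*T) = 0.1312*1.602e-19/(1.381e-23*1341.3) = 1.135
Step 2: exp(-beta*E) = exp(-1.135) = 0.3215
Step 3: Z = 1 + 0.3215 = 1.322

1.322


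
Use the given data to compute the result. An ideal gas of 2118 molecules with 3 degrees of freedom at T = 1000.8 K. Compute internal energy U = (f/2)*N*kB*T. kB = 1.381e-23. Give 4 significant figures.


Step 1: f/2 = 3/2 = 1.5
Step 2: N*kB*T = 2118*1.381e-23*1000.8 = 2.927e-17
Step 3: U = 1.5 * 2.927e-17 = 4.391e-17 J

4.391e-17


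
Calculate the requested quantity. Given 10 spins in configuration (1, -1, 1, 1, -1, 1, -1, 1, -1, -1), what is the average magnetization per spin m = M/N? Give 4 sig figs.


Step 1: Count up spins (+1): 5, down spins (-1): 5
Step 2: Total magnetization M = 5 - 5 = 0
Step 3: m = M/N = 0/10 = 0

0


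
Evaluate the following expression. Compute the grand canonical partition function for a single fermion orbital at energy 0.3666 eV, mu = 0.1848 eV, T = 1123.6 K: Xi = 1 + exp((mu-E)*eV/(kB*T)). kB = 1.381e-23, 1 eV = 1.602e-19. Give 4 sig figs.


Step 1: (mu - E) = 0.1848 - 0.3666 = -0.1818 eV
Step 2: x = (mu-E)*eV/(kB*T) = -0.1818*1.602e-19/(1.381e-23*1123.6) = -1.877
Step 3: exp(x) = 0.1531
Step 4: Xi = 1 + 0.1531 = 1.153

1.153


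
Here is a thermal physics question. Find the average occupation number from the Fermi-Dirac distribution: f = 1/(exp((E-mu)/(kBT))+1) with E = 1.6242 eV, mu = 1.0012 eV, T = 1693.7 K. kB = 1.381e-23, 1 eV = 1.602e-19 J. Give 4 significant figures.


Step 1: (E - mu) = 1.6242 - 1.0012 = 0.623 eV
Step 2: Convert: (E-mu)*eV = 9.98e-20 J
Step 3: x = (E-mu)*eV/(kB*T) = 4.267
Step 4: f = 1/(exp(4.267)+1) = 0.01383

0.01383


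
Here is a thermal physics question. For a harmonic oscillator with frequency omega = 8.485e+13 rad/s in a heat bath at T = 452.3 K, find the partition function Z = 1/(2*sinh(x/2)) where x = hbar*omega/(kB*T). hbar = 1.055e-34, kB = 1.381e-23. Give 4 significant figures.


Step 1: Compute x = hbar*omega/(kB*T) = 1.055e-34*8.485e+13/(1.381e-23*452.3) = 1.433
Step 2: x/2 = 0.7166
Step 3: sinh(x/2) = 0.7795
Step 4: Z = 1/(2*0.7795) = 0.6415

0.6415


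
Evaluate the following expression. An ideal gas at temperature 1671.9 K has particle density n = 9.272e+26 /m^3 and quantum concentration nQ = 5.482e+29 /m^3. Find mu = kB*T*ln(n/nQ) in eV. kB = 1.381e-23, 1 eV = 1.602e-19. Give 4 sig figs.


Step 1: n/nQ = 9.272e+26/5.482e+29 = 0.001691
Step 2: ln(n/nQ) = -6.382
Step 3: mu = kB*T*ln(n/nQ) = 2.309e-20*-6.382 = -1.474e-19 J
Step 4: Convert to eV: -1.474e-19/1.602e-19 = -0.9198 eV

-0.9198


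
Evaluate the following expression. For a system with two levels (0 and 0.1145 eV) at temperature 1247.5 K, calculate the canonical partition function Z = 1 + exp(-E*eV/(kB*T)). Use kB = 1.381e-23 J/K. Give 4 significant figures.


Step 1: Compute beta*E = E*eV/(kB*T) = 0.1145*1.602e-19/(1.381e-23*1247.5) = 1.065
Step 2: exp(-beta*E) = exp(-1.065) = 0.3448
Step 3: Z = 1 + 0.3448 = 1.345

1.345


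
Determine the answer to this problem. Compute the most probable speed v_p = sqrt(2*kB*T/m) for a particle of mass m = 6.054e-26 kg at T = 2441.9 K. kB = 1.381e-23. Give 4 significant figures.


Step 1: Numerator = 2*kB*T = 2*1.381e-23*2441.9 = 6.745e-20
Step 2: Ratio = 6.745e-20 / 6.054e-26 = 1.114e+06
Step 3: v_p = sqrt(1.114e+06) = 1055 m/s

1055


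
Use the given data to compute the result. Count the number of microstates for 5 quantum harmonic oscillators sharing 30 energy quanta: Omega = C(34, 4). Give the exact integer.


Step 1: Use binomial coefficient C(34, 4)
Step 2: Numerator = 34! / 30!
Step 3: Denominator = 4!
Step 4: Omega = 46376

46376


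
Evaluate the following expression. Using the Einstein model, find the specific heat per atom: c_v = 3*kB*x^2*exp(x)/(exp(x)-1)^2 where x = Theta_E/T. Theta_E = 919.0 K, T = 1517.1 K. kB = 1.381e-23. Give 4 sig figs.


Step 1: x = Theta_E/T = 919.0/1517.1 = 0.6058
Step 2: x^2 = 0.3669
Step 3: exp(x) = 1.833
Step 4: c_v = 3*1.381e-23*0.3669*1.833/(1.833-1)^2 = 4.019e-23

4.019e-23


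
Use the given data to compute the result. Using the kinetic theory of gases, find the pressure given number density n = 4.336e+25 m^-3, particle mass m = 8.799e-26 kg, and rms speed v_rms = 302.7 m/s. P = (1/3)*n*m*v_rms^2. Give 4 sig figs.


Step 1: v_rms^2 = 302.7^2 = 9.163e+04
Step 2: n*m = 4.336e+25*8.799e-26 = 3.815
Step 3: P = (1/3)*3.815*9.163e+04 = 1.165e+05 Pa

1.165e+05


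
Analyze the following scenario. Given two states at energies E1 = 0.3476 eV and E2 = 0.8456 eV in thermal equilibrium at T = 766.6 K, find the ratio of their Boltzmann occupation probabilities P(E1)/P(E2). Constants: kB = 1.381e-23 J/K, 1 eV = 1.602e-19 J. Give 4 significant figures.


Step 1: Compute energy difference dE = E1 - E2 = 0.3476 - 0.8456 = -0.498 eV
Step 2: Convert to Joules: dE_J = -0.498 * 1.602e-19 = -7.978e-20 J
Step 3: Compute exponent = -dE_J / (kB * T) = -(-7.978e-20) / (1.381e-23 * 766.6) = 7.536
Step 4: P(E1)/P(E2) = exp(7.536) = 1874

1874


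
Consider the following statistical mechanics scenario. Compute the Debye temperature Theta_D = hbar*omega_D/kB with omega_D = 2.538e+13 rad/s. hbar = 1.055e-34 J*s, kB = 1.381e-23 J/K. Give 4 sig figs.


Step 1: hbar*omega_D = 1.055e-34 * 2.538e+13 = 2.678e-21 J
Step 2: Theta_D = 2.678e-21 / 1.381e-23
Step 3: Theta_D = 193.9 K

193.9


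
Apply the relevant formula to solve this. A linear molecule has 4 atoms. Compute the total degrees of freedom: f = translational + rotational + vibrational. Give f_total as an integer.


Step 1: Translational DOF = 3
Step 2: Rotational DOF (linear) = 2
Step 3: Vibrational DOF = 3*4 - 5 = 7
Step 4: Total = 3 + 2 + 7 = 12

12


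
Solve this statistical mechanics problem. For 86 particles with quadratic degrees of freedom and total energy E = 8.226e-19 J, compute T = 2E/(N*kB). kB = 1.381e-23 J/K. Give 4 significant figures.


Step 1: Numerator = 2*E = 2*8.226e-19 = 1.645e-18 J
Step 2: Denominator = N*kB = 86*1.381e-23 = 1.188e-21
Step 3: T = 1.645e-18 / 1.188e-21 = 1385 K

1385


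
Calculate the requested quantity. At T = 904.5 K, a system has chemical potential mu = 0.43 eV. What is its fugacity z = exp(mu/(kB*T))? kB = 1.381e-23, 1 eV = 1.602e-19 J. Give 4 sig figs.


Step 1: Convert mu to Joules: 0.43*1.602e-19 = 6.889e-20 J
Step 2: kB*T = 1.381e-23*904.5 = 1.249e-20 J
Step 3: mu/(kB*T) = 5.515
Step 4: z = exp(5.515) = 248.3

248.3


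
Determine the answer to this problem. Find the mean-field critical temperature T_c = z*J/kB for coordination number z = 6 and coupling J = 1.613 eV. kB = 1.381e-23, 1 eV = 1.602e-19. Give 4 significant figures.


Step 1: z*J = 6*1.613 = 9.678 eV
Step 2: Convert to Joules: 9.678*1.602e-19 = 1.55e-18 J
Step 3: T_c = 1.55e-18 / 1.381e-23 = 1.123e+05 K

1.123e+05


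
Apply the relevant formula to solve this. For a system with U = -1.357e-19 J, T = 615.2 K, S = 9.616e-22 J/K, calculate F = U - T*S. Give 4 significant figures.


Step 1: T*S = 615.2 * 9.616e-22 = 5.916e-19 J
Step 2: F = U - T*S = -1.357e-19 - 5.916e-19
Step 3: F = -7.273e-19 J

-7.273e-19


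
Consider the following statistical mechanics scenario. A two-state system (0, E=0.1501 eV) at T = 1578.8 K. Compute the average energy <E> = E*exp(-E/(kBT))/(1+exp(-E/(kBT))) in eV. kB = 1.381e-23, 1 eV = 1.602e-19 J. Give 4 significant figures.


Step 1: beta*E = 0.1501*1.602e-19/(1.381e-23*1578.8) = 1.103
Step 2: exp(-beta*E) = 0.3319
Step 3: <E> = 0.1501*0.3319/(1+0.3319) = 0.03741 eV

0.03741


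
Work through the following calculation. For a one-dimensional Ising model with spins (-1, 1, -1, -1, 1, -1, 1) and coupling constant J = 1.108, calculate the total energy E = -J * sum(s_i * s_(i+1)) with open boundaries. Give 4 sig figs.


Step 1: Nearest-neighbor products: -1, -1, 1, -1, -1, -1
Step 2: Sum of products = -4
Step 3: E = -1.108 * -4 = 4.432

4.432


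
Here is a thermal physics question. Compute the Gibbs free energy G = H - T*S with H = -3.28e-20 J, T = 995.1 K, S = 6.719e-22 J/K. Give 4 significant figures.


Step 1: T*S = 995.1 * 6.719e-22 = 6.686e-19 J
Step 2: G = H - T*S = -3.28e-20 - 6.686e-19
Step 3: G = -7.014e-19 J

-7.014e-19


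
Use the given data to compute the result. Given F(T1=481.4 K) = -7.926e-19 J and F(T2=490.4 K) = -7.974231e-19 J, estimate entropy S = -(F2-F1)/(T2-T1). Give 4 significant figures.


Step 1: dF = F2 - F1 = -7.974231e-19 - (-7.926e-19) = -4.8231e-21 J
Step 2: dT = T2 - T1 = 490.4 - 481.4 = 9 K
Step 3: S = -dF/dT = -(-4.8231e-21)/9 = 5.359e-22 J/K

5.359e-22


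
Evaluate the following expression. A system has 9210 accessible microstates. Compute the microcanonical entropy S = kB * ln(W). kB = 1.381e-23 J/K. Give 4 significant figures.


Step 1: ln(W) = ln(9210) = 9.128
Step 2: S = kB * ln(W) = 1.381e-23 * 9.128
Step 3: S = 1.261e-22 J/K

1.261e-22


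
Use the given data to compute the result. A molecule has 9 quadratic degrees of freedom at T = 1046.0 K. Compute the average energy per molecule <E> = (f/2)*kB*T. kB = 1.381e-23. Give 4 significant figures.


Step 1: f/2 = 9/2 = 4.5
Step 2: kB*T = 1.381e-23 * 1046.0 = 1.445e-20
Step 3: <E> = 4.5 * 1.445e-20 = 6.5e-20 J

6.5e-20


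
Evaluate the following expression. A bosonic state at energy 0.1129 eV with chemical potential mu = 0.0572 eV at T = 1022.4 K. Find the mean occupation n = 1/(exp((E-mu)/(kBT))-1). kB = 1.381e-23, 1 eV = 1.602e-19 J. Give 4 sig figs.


Step 1: (E - mu) = 0.0557 eV
Step 2: x = (E-mu)*eV/(kB*T) = 0.0557*1.602e-19/(1.381e-23*1022.4) = 0.632
Step 3: exp(x) = 1.881
Step 4: n = 1/(exp(x)-1) = 1.135

1.135


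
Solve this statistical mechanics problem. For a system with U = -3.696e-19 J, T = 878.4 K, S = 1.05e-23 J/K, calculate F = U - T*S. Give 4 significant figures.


Step 1: T*S = 878.4 * 1.05e-23 = 9.223e-21 J
Step 2: F = U - T*S = -3.696e-19 - 9.223e-21
Step 3: F = -3.788e-19 J

-3.788e-19


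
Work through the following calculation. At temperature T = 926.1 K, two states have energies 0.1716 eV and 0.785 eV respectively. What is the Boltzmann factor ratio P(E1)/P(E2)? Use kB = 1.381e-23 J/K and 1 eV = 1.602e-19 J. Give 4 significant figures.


Step 1: Compute energy difference dE = E1 - E2 = 0.1716 - 0.785 = -0.6134 eV
Step 2: Convert to Joules: dE_J = -0.6134 * 1.602e-19 = -9.827e-20 J
Step 3: Compute exponent = -dE_J / (kB * T) = -(-9.827e-20) / (1.381e-23 * 926.1) = 7.683
Step 4: P(E1)/P(E2) = exp(7.683) = 2172

2172


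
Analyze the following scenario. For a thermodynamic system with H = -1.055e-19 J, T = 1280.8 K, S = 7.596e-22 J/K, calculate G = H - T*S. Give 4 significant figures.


Step 1: T*S = 1280.8 * 7.596e-22 = 9.729e-19 J
Step 2: G = H - T*S = -1.055e-19 - 9.729e-19
Step 3: G = -1.078e-18 J

-1.078e-18


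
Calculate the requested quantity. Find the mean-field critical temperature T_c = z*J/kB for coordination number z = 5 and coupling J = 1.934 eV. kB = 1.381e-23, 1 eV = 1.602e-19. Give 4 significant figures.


Step 1: z*J = 5*1.934 = 9.67 eV
Step 2: Convert to Joules: 9.67*1.602e-19 = 1.549e-18 J
Step 3: T_c = 1.549e-18 / 1.381e-23 = 1.122e+05 K

1.122e+05


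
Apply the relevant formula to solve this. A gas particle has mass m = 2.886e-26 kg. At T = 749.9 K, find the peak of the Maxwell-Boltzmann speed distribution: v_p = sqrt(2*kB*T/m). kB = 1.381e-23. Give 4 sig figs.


Step 1: Numerator = 2*kB*T = 2*1.381e-23*749.9 = 2.071e-20
Step 2: Ratio = 2.071e-20 / 2.886e-26 = 7.177e+05
Step 3: v_p = sqrt(7.177e+05) = 847.2 m/s

847.2


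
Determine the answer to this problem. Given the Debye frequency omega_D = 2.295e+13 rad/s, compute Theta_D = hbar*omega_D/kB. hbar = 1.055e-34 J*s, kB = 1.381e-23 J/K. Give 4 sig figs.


Step 1: hbar*omega_D = 1.055e-34 * 2.295e+13 = 2.421e-21 J
Step 2: Theta_D = 2.421e-21 / 1.381e-23
Step 3: Theta_D = 175.3 K

175.3


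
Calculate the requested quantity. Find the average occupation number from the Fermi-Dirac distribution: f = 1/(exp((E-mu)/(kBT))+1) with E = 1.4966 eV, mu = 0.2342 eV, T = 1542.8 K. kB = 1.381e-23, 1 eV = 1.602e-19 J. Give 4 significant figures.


Step 1: (E - mu) = 1.4966 - 0.2342 = 1.262 eV
Step 2: Convert: (E-mu)*eV = 2.022e-19 J
Step 3: x = (E-mu)*eV/(kB*T) = 9.492
Step 4: f = 1/(exp(9.492)+1) = 7.545e-05

7.545e-05


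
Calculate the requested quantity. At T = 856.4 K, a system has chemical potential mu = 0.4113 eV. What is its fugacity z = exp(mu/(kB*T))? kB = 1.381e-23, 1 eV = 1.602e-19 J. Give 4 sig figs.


Step 1: Convert mu to Joules: 0.4113*1.602e-19 = 6.589e-20 J
Step 2: kB*T = 1.381e-23*856.4 = 1.183e-20 J
Step 3: mu/(kB*T) = 5.571
Step 4: z = exp(5.571) = 262.8

262.8


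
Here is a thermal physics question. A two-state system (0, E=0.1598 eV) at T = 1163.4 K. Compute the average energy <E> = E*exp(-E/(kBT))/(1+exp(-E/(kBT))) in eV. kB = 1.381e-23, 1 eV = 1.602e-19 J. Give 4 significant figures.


Step 1: beta*E = 0.1598*1.602e-19/(1.381e-23*1163.4) = 1.593
Step 2: exp(-beta*E) = 0.2032
Step 3: <E> = 0.1598*0.2032/(1+0.2032) = 0.02699 eV

0.02699


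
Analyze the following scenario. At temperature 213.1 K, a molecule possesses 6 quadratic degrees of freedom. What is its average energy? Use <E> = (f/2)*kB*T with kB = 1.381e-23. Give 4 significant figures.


Step 1: f/2 = 6/2 = 3
Step 2: kB*T = 1.381e-23 * 213.1 = 2.943e-21
Step 3: <E> = 3 * 2.943e-21 = 8.829e-21 J

8.829e-21


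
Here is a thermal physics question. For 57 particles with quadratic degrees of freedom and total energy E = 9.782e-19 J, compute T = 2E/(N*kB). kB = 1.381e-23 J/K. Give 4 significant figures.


Step 1: Numerator = 2*E = 2*9.782e-19 = 1.956e-18 J
Step 2: Denominator = N*kB = 57*1.381e-23 = 7.872e-22
Step 3: T = 1.956e-18 / 7.872e-22 = 2485 K

2485


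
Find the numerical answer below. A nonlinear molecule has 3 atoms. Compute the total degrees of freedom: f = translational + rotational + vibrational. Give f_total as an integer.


Step 1: Translational DOF = 3
Step 2: Rotational DOF (nonlinear) = 3
Step 3: Vibrational DOF = 3*3 - 6 = 3
Step 4: Total = 3 + 3 + 3 = 9

9


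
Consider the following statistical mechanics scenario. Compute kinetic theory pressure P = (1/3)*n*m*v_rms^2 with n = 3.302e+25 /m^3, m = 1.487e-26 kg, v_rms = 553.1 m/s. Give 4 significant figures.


Step 1: v_rms^2 = 553.1^2 = 3.059e+05
Step 2: n*m = 3.302e+25*1.487e-26 = 0.491
Step 3: P = (1/3)*0.491*3.059e+05 = 5.007e+04 Pa

5.007e+04


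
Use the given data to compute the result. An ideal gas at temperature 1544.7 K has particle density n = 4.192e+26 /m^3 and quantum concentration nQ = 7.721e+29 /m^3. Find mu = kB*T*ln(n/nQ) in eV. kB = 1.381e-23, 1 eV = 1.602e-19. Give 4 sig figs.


Step 1: n/nQ = 4.192e+26/7.721e+29 = 0.0005429
Step 2: ln(n/nQ) = -7.519
Step 3: mu = kB*T*ln(n/nQ) = 2.133e-20*-7.519 = -1.604e-19 J
Step 4: Convert to eV: -1.604e-19/1.602e-19 = -1.001 eV

-1.001


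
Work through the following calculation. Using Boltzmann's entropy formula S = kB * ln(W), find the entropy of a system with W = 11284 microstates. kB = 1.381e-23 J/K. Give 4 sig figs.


Step 1: ln(W) = ln(11284) = 9.331
Step 2: S = kB * ln(W) = 1.381e-23 * 9.331
Step 3: S = 1.289e-22 J/K

1.289e-22


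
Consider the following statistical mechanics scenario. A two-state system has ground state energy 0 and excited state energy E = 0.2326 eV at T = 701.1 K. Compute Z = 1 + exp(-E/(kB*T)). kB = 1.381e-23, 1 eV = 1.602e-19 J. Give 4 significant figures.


Step 1: Compute beta*E = E*eV/(kB*T) = 0.2326*1.602e-19/(1.381e-23*701.1) = 3.849
Step 2: exp(-beta*E) = exp(-3.849) = 0.02131
Step 3: Z = 1 + 0.02131 = 1.021

1.021


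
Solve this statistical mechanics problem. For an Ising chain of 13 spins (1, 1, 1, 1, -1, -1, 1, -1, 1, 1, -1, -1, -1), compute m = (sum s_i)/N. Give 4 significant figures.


Step 1: Count up spins (+1): 7, down spins (-1): 6
Step 2: Total magnetization M = 7 - 6 = 1
Step 3: m = M/N = 1/13 = 0.07692

0.07692


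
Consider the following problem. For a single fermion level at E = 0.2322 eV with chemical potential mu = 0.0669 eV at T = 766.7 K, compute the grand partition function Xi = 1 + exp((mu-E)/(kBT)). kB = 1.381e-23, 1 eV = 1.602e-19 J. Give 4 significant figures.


Step 1: (mu - E) = 0.0669 - 0.2322 = -0.1653 eV
Step 2: x = (mu-E)*eV/(kB*T) = -0.1653*1.602e-19/(1.381e-23*766.7) = -2.501
Step 3: exp(x) = 0.082
Step 4: Xi = 1 + 0.082 = 1.082

1.082


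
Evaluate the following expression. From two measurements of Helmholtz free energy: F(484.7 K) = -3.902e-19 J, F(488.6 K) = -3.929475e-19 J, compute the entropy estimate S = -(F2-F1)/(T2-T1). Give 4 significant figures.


Step 1: dF = F2 - F1 = -3.929475e-19 - (-3.902e-19) = -2.7475e-21 J
Step 2: dT = T2 - T1 = 488.6 - 484.7 = 3.9 K
Step 3: S = -dF/dT = -(-2.7475e-21)/3.9 = 7.045e-22 J/K

7.045e-22


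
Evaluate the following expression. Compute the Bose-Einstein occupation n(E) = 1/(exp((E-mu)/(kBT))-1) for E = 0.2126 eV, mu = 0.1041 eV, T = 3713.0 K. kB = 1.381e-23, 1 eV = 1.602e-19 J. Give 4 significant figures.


Step 1: (E - mu) = 0.1085 eV
Step 2: x = (E-mu)*eV/(kB*T) = 0.1085*1.602e-19/(1.381e-23*3713.0) = 0.339
Step 3: exp(x) = 1.404
Step 4: n = 1/(exp(x)-1) = 2.478

2.478


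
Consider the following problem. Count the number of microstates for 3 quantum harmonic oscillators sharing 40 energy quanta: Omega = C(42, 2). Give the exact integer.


Step 1: Use binomial coefficient C(42, 2)
Step 2: Numerator = 42! / 40!
Step 3: Denominator = 2!
Step 4: Omega = 861

861


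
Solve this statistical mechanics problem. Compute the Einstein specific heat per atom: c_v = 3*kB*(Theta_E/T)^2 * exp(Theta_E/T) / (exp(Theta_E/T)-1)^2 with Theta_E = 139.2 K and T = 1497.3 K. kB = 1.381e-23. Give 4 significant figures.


Step 1: x = Theta_E/T = 139.2/1497.3 = 0.09297
Step 2: x^2 = 0.008643
Step 3: exp(x) = 1.097
Step 4: c_v = 3*1.381e-23*0.008643*1.097/(1.097-1)^2 = 4.14e-23

4.14e-23


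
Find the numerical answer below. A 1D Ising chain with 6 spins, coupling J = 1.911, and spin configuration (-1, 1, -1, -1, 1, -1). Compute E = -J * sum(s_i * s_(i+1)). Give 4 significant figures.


Step 1: Nearest-neighbor products: -1, -1, 1, -1, -1
Step 2: Sum of products = -3
Step 3: E = -1.911 * -3 = 5.733

5.733


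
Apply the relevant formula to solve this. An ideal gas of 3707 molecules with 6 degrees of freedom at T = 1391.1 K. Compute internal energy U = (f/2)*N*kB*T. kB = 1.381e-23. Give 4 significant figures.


Step 1: f/2 = 6/2 = 3.0
Step 2: N*kB*T = 3707*1.381e-23*1391.1 = 7.122e-17
Step 3: U = 3.0 * 7.122e-17 = 2.136e-16 J

2.136e-16


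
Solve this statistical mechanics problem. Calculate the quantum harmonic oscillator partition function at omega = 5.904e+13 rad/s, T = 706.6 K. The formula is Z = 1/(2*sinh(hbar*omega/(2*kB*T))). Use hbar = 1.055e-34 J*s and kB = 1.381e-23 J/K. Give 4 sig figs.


Step 1: Compute x = hbar*omega/(kB*T) = 1.055e-34*5.904e+13/(1.381e-23*706.6) = 0.6383
Step 2: x/2 = 0.3192
Step 3: sinh(x/2) = 0.3246
Step 4: Z = 1/(2*0.3246) = 1.54

1.54


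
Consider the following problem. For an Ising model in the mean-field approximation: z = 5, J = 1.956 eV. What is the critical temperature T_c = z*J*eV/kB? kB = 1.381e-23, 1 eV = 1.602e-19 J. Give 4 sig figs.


Step 1: z*J = 5*1.956 = 9.78 eV
Step 2: Convert to Joules: 9.78*1.602e-19 = 1.567e-18 J
Step 3: T_c = 1.567e-18 / 1.381e-23 = 1.135e+05 K

1.135e+05


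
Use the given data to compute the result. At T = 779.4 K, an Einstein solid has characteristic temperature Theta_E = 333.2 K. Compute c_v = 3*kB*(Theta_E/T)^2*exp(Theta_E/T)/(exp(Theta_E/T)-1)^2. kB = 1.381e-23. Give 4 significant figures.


Step 1: x = Theta_E/T = 333.2/779.4 = 0.4275
Step 2: x^2 = 0.1828
Step 3: exp(x) = 1.533
Step 4: c_v = 3*1.381e-23*0.1828*1.533/(1.533-1)^2 = 4.08e-23

4.08e-23


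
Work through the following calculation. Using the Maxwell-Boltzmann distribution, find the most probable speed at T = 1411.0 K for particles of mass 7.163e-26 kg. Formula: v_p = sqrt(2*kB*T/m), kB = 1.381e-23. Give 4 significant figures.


Step 1: Numerator = 2*kB*T = 2*1.381e-23*1411.0 = 3.897e-20
Step 2: Ratio = 3.897e-20 / 7.163e-26 = 5.441e+05
Step 3: v_p = sqrt(5.441e+05) = 737.6 m/s

737.6


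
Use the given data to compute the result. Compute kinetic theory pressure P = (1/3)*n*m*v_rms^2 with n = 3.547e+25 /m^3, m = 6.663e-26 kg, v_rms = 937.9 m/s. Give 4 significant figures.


Step 1: v_rms^2 = 937.9^2 = 8.797e+05
Step 2: n*m = 3.547e+25*6.663e-26 = 2.363
Step 3: P = (1/3)*2.363*8.797e+05 = 6.93e+05 Pa

6.93e+05


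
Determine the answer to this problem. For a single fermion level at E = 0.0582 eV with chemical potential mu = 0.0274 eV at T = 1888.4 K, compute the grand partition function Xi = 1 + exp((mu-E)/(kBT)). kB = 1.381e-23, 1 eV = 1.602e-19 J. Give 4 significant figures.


Step 1: (mu - E) = 0.0274 - 0.0582 = -0.0308 eV
Step 2: x = (mu-E)*eV/(kB*T) = -0.0308*1.602e-19/(1.381e-23*1888.4) = -0.1892
Step 3: exp(x) = 0.8276
Step 4: Xi = 1 + 0.8276 = 1.828

1.828


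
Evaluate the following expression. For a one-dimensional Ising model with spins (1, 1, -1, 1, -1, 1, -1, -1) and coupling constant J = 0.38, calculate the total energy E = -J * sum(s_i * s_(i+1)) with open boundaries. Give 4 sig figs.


Step 1: Nearest-neighbor products: 1, -1, -1, -1, -1, -1, 1
Step 2: Sum of products = -3
Step 3: E = -0.38 * -3 = 1.14

1.14


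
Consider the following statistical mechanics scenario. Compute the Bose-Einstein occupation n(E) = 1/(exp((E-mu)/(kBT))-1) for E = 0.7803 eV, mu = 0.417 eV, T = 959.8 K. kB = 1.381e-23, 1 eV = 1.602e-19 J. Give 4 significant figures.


Step 1: (E - mu) = 0.3633 eV
Step 2: x = (E-mu)*eV/(kB*T) = 0.3633*1.602e-19/(1.381e-23*959.8) = 4.391
Step 3: exp(x) = 80.71
Step 4: n = 1/(exp(x)-1) = 0.01255

0.01255


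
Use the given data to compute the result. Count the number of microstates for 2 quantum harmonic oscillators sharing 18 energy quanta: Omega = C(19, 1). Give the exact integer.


Step 1: Use binomial coefficient C(19, 1)
Step 2: Numerator = 19! / 18!
Step 3: Denominator = 1!
Step 4: Omega = 19

19


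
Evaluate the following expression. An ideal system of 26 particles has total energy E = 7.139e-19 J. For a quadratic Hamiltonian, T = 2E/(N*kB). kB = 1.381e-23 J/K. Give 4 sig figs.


Step 1: Numerator = 2*E = 2*7.139e-19 = 1.428e-18 J
Step 2: Denominator = N*kB = 26*1.381e-23 = 3.591e-22
Step 3: T = 1.428e-18 / 3.591e-22 = 3976 K

3976


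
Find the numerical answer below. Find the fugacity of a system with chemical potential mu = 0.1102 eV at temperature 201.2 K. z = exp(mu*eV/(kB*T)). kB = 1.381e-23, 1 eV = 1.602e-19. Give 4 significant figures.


Step 1: Convert mu to Joules: 0.1102*1.602e-19 = 1.765e-20 J
Step 2: kB*T = 1.381e-23*201.2 = 2.779e-21 J
Step 3: mu/(kB*T) = 6.354
Step 4: z = exp(6.354) = 574.6

574.6


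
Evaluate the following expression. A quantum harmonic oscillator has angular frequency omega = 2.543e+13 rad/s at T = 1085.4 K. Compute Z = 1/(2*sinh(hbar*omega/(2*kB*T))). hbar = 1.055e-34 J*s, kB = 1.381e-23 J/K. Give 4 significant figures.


Step 1: Compute x = hbar*omega/(kB*T) = 1.055e-34*2.543e+13/(1.381e-23*1085.4) = 0.179
Step 2: x/2 = 0.08949
Step 3: sinh(x/2) = 0.08961
Step 4: Z = 1/(2*0.08961) = 5.58

5.58


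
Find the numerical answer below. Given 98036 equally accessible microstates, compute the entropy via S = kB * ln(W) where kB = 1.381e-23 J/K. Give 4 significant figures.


Step 1: ln(W) = ln(98036) = 11.49
Step 2: S = kB * ln(W) = 1.381e-23 * 11.49
Step 3: S = 1.587e-22 J/K

1.587e-22


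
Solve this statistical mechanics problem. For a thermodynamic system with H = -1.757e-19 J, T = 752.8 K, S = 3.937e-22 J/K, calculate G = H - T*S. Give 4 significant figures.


Step 1: T*S = 752.8 * 3.937e-22 = 2.964e-19 J
Step 2: G = H - T*S = -1.757e-19 - 2.964e-19
Step 3: G = -4.721e-19 J

-4.721e-19


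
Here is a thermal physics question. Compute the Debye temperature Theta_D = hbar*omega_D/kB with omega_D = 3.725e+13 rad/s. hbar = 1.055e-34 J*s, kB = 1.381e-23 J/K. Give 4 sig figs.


Step 1: hbar*omega_D = 1.055e-34 * 3.725e+13 = 3.93e-21 J
Step 2: Theta_D = 3.93e-21 / 1.381e-23
Step 3: Theta_D = 284.6 K

284.6


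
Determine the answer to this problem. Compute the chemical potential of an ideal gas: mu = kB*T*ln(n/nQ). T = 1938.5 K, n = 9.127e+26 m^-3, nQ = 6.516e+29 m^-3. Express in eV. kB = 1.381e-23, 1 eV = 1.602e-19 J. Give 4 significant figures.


Step 1: n/nQ = 9.127e+26/6.516e+29 = 0.001401
Step 2: ln(n/nQ) = -6.571
Step 3: mu = kB*T*ln(n/nQ) = 2.677e-20*-6.571 = -1.759e-19 J
Step 4: Convert to eV: -1.759e-19/1.602e-19 = -1.098 eV

-1.098


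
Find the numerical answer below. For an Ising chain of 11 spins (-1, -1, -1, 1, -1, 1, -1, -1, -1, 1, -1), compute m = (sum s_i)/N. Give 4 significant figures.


Step 1: Count up spins (+1): 3, down spins (-1): 8
Step 2: Total magnetization M = 3 - 8 = -5
Step 3: m = M/N = -5/11 = -0.4545

-0.4545


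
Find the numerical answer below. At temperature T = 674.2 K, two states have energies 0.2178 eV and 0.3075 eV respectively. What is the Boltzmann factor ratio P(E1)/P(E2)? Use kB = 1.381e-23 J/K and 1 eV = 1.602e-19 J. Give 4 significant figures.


Step 1: Compute energy difference dE = E1 - E2 = 0.2178 - 0.3075 = -0.0897 eV
Step 2: Convert to Joules: dE_J = -0.0897 * 1.602e-19 = -1.437e-20 J
Step 3: Compute exponent = -dE_J / (kB * T) = -(-1.437e-20) / (1.381e-23 * 674.2) = 1.543
Step 4: P(E1)/P(E2) = exp(1.543) = 4.68

4.68


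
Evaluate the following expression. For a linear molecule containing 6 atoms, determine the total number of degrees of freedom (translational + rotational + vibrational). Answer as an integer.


Step 1: Translational DOF = 3
Step 2: Rotational DOF (linear) = 2
Step 3: Vibrational DOF = 3*6 - 5 = 13
Step 4: Total = 3 + 2 + 13 = 18

18


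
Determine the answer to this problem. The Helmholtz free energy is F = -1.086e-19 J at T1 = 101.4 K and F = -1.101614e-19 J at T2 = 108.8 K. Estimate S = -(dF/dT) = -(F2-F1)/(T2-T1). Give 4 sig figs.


Step 1: dF = F2 - F1 = -1.101614e-19 - (-1.086e-19) = -1.5614e-21 J
Step 2: dT = T2 - T1 = 108.8 - 101.4 = 7.4 K
Step 3: S = -dF/dT = -(-1.5614e-21)/7.4 = 2.11e-22 J/K

2.11e-22


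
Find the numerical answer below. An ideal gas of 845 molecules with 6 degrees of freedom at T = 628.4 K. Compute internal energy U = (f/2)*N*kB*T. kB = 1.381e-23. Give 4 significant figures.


Step 1: f/2 = 6/2 = 3.0
Step 2: N*kB*T = 845*1.381e-23*628.4 = 7.333e-18
Step 3: U = 3.0 * 7.333e-18 = 2.2e-17 J

2.2e-17


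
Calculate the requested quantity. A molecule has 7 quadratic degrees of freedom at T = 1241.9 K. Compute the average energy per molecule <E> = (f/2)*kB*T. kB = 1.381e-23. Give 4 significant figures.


Step 1: f/2 = 7/2 = 3.5
Step 2: kB*T = 1.381e-23 * 1241.9 = 1.715e-20
Step 3: <E> = 3.5 * 1.715e-20 = 6.003e-20 J

6.003e-20


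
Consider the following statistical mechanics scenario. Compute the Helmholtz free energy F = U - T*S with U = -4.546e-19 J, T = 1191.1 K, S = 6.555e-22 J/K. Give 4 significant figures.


Step 1: T*S = 1191.1 * 6.555e-22 = 7.808e-19 J
Step 2: F = U - T*S = -4.546e-19 - 7.808e-19
Step 3: F = -1.235e-18 J

-1.235e-18


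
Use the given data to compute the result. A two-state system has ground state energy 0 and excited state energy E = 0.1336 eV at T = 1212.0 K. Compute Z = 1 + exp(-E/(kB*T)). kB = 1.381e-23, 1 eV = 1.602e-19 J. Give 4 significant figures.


Step 1: Compute beta*E = E*eV/(kB*T) = 0.1336*1.602e-19/(1.381e-23*1212.0) = 1.279
Step 2: exp(-beta*E) = exp(-1.279) = 0.2784
Step 3: Z = 1 + 0.2784 = 1.278

1.278


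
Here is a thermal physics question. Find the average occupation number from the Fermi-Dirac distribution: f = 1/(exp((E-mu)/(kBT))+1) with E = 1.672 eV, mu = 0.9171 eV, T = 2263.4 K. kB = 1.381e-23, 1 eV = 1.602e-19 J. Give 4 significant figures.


Step 1: (E - mu) = 1.672 - 0.9171 = 0.7549 eV
Step 2: Convert: (E-mu)*eV = 1.209e-19 J
Step 3: x = (E-mu)*eV/(kB*T) = 3.869
Step 4: f = 1/(exp(3.869)+1) = 0.02045

0.02045


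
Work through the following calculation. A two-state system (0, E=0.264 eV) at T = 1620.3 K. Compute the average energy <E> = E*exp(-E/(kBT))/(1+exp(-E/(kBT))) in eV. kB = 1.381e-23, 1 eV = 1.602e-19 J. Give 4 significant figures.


Step 1: beta*E = 0.264*1.602e-19/(1.381e-23*1620.3) = 1.89
Step 2: exp(-beta*E) = 0.1511
Step 3: <E> = 0.264*0.1511/(1+0.1511) = 0.03465 eV

0.03465


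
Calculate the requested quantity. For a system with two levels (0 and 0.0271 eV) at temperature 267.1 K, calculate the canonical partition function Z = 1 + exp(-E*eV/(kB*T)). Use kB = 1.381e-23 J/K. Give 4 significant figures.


Step 1: Compute beta*E = E*eV/(kB*T) = 0.0271*1.602e-19/(1.381e-23*267.1) = 1.177
Step 2: exp(-beta*E) = exp(-1.177) = 0.3082
Step 3: Z = 1 + 0.3082 = 1.308

1.308


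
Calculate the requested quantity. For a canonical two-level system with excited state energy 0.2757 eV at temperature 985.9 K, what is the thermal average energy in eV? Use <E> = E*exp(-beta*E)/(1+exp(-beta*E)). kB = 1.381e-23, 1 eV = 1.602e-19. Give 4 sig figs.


Step 1: beta*E = 0.2757*1.602e-19/(1.381e-23*985.9) = 3.244
Step 2: exp(-beta*E) = 0.03901
Step 3: <E> = 0.2757*0.03901/(1+0.03901) = 0.01035 eV

0.01035


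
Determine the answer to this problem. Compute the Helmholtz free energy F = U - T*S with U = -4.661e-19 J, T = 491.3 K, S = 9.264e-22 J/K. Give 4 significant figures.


Step 1: T*S = 491.3 * 9.264e-22 = 4.551e-19 J
Step 2: F = U - T*S = -4.661e-19 - 4.551e-19
Step 3: F = -9.212e-19 J

-9.212e-19


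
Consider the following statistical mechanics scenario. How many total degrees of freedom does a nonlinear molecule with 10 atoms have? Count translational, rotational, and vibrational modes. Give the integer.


Step 1: Translational DOF = 3
Step 2: Rotational DOF (nonlinear) = 3
Step 3: Vibrational DOF = 3*10 - 6 = 24
Step 4: Total = 3 + 3 + 24 = 30

30


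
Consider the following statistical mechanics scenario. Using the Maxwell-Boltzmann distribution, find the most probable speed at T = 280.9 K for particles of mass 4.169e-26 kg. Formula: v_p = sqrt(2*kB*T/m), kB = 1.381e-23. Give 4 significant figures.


Step 1: Numerator = 2*kB*T = 2*1.381e-23*280.9 = 7.758e-21
Step 2: Ratio = 7.758e-21 / 4.169e-26 = 1.861e+05
Step 3: v_p = sqrt(1.861e+05) = 431.4 m/s

431.4


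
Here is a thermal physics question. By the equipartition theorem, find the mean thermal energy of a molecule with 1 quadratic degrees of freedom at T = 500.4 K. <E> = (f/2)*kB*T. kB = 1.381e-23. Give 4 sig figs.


Step 1: f/2 = 1/2 = 0.5
Step 2: kB*T = 1.381e-23 * 500.4 = 6.911e-21
Step 3: <E> = 0.5 * 6.911e-21 = 3.455e-21 J

3.455e-21


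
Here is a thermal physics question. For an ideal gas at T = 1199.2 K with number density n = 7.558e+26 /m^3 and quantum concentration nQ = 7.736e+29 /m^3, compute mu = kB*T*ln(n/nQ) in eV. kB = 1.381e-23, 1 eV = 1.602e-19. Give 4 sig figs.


Step 1: n/nQ = 7.558e+26/7.736e+29 = 0.000977
Step 2: ln(n/nQ) = -6.931
Step 3: mu = kB*T*ln(n/nQ) = 1.656e-20*-6.931 = -1.148e-19 J
Step 4: Convert to eV: -1.148e-19/1.602e-19 = -0.7165 eV

-0.7165


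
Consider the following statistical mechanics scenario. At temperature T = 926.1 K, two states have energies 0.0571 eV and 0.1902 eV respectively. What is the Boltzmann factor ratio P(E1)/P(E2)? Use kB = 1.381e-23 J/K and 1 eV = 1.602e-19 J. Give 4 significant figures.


Step 1: Compute energy difference dE = E1 - E2 = 0.0571 - 0.1902 = -0.1331 eV
Step 2: Convert to Joules: dE_J = -0.1331 * 1.602e-19 = -2.132e-20 J
Step 3: Compute exponent = -dE_J / (kB * T) = -(-2.132e-20) / (1.381e-23 * 926.1) = 1.667
Step 4: P(E1)/P(E2) = exp(1.667) = 5.297

5.297


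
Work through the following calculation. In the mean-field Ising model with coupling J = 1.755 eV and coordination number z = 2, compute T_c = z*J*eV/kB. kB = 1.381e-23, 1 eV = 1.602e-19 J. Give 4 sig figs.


Step 1: z*J = 2*1.755 = 3.51 eV
Step 2: Convert to Joules: 3.51*1.602e-19 = 5.623e-19 J
Step 3: T_c = 5.623e-19 / 1.381e-23 = 4.072e+04 K

4.072e+04


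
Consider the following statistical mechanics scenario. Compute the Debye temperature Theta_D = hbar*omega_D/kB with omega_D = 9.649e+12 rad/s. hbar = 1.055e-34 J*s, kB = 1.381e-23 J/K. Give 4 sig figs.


Step 1: hbar*omega_D = 1.055e-34 * 9.649e+12 = 1.018e-21 J
Step 2: Theta_D = 1.018e-21 / 1.381e-23
Step 3: Theta_D = 73.71 K

73.71


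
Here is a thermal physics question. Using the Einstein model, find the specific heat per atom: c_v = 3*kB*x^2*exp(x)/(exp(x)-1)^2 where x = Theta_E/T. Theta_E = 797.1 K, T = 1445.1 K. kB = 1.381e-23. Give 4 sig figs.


Step 1: x = Theta_E/T = 797.1/1445.1 = 0.5516
Step 2: x^2 = 0.3042
Step 3: exp(x) = 1.736
Step 4: c_v = 3*1.381e-23*0.3042*1.736/(1.736-1)^2 = 4.04e-23

4.04e-23


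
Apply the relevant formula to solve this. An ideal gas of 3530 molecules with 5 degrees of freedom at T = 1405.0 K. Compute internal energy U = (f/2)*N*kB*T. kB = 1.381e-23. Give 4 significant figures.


Step 1: f/2 = 5/2 = 2.5
Step 2: N*kB*T = 3530*1.381e-23*1405.0 = 6.849e-17
Step 3: U = 2.5 * 6.849e-17 = 1.712e-16 J

1.712e-16


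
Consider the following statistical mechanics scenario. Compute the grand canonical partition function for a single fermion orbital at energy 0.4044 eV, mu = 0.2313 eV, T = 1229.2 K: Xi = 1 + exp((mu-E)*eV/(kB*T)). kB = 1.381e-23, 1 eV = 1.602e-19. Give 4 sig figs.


Step 1: (mu - E) = 0.2313 - 0.4044 = -0.1731 eV
Step 2: x = (mu-E)*eV/(kB*T) = -0.1731*1.602e-19/(1.381e-23*1229.2) = -1.634
Step 3: exp(x) = 0.1952
Step 4: Xi = 1 + 0.1952 = 1.195

1.195


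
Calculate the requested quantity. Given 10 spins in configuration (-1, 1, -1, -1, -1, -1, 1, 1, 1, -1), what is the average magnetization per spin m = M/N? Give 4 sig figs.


Step 1: Count up spins (+1): 4, down spins (-1): 6
Step 2: Total magnetization M = 4 - 6 = -2
Step 3: m = M/N = -2/10 = -0.2

-0.2
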